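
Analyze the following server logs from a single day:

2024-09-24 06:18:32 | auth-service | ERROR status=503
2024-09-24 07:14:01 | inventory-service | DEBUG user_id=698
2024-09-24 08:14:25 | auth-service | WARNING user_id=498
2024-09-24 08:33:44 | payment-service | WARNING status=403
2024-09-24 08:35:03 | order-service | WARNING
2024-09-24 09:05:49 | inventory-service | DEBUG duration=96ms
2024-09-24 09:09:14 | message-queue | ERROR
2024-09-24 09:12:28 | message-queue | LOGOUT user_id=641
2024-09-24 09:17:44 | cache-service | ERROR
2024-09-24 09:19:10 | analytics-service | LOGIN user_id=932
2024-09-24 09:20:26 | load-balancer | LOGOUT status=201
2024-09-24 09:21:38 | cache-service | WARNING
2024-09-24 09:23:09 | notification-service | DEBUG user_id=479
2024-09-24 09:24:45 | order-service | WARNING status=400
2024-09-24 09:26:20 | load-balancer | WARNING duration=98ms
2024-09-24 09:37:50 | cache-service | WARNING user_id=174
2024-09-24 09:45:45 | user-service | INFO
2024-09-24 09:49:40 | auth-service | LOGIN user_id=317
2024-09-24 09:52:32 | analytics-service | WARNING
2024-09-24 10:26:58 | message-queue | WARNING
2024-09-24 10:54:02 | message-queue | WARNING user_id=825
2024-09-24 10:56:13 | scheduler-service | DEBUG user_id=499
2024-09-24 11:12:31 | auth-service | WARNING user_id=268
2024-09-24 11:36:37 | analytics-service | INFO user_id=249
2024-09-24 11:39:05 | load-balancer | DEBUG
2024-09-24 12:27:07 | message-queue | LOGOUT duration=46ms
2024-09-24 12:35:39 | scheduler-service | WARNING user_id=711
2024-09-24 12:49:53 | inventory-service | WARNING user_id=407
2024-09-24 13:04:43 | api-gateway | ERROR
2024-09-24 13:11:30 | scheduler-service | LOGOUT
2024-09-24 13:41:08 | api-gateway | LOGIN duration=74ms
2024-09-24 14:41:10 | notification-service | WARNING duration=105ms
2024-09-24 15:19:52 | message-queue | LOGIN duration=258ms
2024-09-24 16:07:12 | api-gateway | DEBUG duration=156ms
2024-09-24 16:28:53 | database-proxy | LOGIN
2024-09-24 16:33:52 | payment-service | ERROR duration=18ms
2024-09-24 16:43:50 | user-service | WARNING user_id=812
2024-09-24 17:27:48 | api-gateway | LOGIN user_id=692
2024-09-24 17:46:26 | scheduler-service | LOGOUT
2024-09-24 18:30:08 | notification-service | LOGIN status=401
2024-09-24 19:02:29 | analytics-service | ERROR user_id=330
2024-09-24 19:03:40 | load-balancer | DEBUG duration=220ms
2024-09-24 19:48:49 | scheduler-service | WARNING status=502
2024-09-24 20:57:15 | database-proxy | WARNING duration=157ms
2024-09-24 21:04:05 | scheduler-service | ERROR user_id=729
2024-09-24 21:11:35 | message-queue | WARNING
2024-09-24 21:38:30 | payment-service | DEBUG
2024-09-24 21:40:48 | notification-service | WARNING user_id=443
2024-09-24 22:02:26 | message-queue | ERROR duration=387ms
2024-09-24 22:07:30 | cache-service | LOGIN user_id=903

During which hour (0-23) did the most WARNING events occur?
9

To find the peak hour:

1. Group all WARNING events by hour
2. Count events in each hour
3. Find hour with maximum count
4. Peak hour: 9 (with 5 events)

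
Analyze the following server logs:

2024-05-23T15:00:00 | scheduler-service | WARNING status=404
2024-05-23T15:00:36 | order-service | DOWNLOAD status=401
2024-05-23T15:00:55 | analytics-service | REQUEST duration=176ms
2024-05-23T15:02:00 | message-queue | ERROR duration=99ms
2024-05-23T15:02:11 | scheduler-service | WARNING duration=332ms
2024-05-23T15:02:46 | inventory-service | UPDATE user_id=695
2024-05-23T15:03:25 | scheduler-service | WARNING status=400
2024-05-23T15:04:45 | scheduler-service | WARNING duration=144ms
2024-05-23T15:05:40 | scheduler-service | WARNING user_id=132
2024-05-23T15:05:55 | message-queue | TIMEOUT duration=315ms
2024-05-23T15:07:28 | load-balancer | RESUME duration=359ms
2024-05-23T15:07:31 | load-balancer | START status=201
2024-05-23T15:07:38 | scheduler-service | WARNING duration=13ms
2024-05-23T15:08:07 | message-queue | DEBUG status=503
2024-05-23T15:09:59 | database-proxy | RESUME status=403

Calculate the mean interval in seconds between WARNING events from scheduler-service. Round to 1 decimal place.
91.6

To calculate average interval:

1. Find all WARNING events for scheduler-service in order
2. Calculate time gaps between consecutive events
3. Compute mean of gaps: 458 / 5 = 91.6 seconds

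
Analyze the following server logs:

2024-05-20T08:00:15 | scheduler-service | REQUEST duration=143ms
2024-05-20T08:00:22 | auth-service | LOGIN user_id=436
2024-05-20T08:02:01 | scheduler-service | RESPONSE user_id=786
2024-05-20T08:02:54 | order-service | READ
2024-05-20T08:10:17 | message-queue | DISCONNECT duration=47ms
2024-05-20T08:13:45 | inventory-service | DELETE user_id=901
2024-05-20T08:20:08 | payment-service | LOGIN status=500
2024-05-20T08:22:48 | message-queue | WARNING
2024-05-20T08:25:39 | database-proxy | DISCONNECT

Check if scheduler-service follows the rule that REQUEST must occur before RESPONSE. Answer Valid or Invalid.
Valid

To validate ordering:

1. Required order: REQUEST → RESPONSE
2. Rule: REQUEST must occur before RESPONSE
3. Check actual order of events for scheduler-service
4. Result: Valid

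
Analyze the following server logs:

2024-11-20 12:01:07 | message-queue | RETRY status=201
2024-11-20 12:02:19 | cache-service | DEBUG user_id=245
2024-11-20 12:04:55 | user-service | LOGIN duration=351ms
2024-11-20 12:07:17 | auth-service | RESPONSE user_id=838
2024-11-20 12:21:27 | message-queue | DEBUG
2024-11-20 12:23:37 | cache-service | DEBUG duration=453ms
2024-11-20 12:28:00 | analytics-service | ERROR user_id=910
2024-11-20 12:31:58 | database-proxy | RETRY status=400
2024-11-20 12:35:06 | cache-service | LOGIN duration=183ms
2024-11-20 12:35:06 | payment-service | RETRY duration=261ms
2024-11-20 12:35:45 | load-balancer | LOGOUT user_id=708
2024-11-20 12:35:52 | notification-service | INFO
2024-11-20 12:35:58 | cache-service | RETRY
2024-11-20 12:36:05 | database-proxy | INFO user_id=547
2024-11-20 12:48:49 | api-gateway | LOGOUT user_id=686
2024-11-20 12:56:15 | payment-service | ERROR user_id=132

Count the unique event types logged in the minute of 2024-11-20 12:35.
4

To count unique event types:

1. Filter events in the minute starting at 2024-11-20 12:35
2. Extract event types from matching entries
3. Count unique types: 4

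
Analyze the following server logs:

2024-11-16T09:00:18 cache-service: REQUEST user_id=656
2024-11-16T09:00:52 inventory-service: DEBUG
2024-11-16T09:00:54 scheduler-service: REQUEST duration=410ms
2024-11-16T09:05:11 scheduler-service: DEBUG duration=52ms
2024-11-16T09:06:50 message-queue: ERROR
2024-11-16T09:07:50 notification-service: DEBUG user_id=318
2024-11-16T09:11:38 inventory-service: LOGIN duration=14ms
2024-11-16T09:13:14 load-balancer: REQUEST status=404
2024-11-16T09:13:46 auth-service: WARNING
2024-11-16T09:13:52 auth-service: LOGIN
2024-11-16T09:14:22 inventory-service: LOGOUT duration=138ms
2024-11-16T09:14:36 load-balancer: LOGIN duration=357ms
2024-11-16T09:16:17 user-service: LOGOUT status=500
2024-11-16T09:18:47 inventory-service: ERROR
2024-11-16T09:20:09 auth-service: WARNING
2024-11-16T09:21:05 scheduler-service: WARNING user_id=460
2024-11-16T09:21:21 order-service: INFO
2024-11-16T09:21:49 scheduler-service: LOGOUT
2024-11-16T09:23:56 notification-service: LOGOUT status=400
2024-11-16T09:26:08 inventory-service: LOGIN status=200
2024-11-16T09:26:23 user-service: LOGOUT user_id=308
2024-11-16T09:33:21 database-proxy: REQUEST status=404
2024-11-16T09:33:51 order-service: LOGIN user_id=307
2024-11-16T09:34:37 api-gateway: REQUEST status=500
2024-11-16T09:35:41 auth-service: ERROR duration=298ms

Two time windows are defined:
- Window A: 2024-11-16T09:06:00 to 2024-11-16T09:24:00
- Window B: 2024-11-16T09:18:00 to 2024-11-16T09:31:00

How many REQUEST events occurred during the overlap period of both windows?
0

To find overlap events:

1. Window A: 2024-11-16T09:06:00 to 2024-11-16T09:24:00
2. Window B: 2024-11-16T09:18:00 to 2024-11-16T09:31:00
3. Overlap period: 2024-11-16T09:18:00 to 2024-11-16T09:24:00
4. Count REQUEST events in overlap: 0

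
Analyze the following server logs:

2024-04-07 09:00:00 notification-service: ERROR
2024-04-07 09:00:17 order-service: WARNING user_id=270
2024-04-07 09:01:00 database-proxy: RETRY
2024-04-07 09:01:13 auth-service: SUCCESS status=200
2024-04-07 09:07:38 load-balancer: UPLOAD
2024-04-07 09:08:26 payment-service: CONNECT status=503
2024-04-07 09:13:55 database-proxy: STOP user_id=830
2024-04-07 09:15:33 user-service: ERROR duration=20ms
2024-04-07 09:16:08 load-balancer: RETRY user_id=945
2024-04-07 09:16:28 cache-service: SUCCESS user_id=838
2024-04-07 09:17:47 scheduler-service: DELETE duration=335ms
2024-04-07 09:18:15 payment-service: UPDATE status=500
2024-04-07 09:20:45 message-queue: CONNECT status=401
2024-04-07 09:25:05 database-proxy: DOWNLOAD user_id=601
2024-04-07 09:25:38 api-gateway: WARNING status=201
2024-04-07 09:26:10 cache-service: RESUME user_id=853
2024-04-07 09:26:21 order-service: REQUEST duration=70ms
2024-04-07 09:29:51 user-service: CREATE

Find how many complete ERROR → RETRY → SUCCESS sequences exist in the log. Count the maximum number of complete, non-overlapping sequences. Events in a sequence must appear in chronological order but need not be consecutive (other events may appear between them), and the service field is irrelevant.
2

To count sequences:

1. Look for pattern: ERROR → RETRY → SUCCESS
2. Greedily scan the log in chronological order, matching each sequence element in turn (ignoring service)
3. Each time the full pattern completes, increment the count and restart matching from the next event
4. Complete non-overlapping sequences found: 2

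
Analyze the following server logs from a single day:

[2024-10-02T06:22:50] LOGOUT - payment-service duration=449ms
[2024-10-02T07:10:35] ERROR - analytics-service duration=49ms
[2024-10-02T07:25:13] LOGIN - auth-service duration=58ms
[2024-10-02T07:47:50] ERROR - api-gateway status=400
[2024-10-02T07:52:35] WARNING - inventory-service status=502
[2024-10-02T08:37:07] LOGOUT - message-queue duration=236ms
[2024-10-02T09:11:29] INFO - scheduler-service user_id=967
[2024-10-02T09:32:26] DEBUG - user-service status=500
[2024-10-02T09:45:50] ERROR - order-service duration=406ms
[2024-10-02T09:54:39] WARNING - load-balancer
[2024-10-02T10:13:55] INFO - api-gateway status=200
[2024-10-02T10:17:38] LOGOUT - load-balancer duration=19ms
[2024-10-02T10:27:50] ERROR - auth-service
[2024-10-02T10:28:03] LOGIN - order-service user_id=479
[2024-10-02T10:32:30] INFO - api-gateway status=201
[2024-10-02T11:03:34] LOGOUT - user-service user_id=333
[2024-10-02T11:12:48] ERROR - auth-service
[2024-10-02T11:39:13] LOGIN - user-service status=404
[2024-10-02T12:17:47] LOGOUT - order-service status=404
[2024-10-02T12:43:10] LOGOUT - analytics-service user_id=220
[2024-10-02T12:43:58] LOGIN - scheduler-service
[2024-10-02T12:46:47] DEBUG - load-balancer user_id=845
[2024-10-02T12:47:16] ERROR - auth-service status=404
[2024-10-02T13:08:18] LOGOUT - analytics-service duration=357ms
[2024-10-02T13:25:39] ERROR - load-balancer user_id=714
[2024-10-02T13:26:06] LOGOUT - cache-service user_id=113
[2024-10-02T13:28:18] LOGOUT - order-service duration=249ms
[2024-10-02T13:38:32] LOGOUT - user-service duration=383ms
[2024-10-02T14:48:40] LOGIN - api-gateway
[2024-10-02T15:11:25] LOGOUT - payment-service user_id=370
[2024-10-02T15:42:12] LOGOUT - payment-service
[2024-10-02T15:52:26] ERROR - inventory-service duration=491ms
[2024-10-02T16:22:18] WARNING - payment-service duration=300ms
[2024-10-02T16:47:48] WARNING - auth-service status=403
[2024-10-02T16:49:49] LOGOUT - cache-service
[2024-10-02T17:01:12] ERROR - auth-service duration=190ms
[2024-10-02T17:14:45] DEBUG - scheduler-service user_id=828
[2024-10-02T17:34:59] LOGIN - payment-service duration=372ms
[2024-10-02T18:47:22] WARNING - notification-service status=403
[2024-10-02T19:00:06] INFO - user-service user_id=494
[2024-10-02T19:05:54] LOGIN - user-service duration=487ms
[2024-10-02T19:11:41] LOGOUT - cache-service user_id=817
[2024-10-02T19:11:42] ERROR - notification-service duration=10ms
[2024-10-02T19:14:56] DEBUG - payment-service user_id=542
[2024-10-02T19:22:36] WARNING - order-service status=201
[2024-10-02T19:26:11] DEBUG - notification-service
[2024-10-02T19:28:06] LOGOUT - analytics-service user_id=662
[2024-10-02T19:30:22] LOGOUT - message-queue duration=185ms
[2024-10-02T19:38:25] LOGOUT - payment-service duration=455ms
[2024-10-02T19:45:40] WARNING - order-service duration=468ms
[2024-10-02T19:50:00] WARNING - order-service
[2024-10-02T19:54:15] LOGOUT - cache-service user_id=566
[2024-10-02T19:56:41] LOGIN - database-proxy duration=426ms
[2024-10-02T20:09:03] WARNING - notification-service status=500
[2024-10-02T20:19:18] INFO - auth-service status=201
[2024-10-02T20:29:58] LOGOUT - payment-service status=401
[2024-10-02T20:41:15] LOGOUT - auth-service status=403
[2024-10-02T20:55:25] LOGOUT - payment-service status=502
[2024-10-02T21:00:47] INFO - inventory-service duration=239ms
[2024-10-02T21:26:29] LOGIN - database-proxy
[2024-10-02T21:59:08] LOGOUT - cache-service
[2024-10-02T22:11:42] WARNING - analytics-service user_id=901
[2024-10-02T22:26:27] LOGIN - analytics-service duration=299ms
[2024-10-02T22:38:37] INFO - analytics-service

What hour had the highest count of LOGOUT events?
19

To find the peak hour:

1. Group all LOGOUT events by hour
2. Count events in each hour
3. Find hour with maximum count
4. Peak hour: 19 (with 5 events)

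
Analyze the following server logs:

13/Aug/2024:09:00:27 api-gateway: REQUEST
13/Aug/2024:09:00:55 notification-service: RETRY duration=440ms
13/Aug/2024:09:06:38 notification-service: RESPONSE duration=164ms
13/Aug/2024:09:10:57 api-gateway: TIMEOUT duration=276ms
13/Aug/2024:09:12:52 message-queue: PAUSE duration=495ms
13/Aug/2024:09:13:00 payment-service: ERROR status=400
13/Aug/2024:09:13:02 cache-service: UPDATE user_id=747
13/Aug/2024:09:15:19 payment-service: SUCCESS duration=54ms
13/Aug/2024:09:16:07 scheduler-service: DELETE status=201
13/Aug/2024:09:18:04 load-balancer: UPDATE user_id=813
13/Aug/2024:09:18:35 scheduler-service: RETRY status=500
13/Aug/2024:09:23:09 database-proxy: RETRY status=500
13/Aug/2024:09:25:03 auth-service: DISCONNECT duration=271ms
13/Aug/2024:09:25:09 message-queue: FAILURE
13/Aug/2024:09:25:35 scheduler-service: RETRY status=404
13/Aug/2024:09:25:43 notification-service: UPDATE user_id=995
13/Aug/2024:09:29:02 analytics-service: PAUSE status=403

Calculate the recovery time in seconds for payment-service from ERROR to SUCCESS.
139

To calculate recovery time:

1. Find ERROR event for payment-service: 13/Aug/2024:09:13:00
2. Find next SUCCESS event for payment-service: 13/Aug/2024:09:15:19
3. Recovery time: 13/Aug/2024:09:15:19 - 13/Aug/2024:09:13:00 = 139 seconds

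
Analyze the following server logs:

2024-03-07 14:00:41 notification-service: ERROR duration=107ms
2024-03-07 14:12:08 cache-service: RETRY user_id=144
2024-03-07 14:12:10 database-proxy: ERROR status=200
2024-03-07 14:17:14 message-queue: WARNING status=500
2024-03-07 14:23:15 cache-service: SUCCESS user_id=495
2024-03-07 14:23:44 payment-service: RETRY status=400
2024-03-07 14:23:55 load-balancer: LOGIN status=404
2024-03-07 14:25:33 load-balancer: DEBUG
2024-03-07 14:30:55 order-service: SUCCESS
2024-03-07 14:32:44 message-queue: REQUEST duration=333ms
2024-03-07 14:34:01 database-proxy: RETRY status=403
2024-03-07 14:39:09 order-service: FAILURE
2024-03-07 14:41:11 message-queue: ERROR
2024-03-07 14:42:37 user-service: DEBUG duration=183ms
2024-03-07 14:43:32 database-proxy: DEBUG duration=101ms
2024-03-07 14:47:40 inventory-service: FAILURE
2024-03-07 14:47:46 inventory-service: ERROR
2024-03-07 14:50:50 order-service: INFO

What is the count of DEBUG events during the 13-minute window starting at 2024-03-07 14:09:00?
0

To count events in the time window:

1. Window boundaries: 2024-03-07 14:09:00 to 2024-03-07 14:22:00
2. Filter for DEBUG events within this window
3. Count matching events: 0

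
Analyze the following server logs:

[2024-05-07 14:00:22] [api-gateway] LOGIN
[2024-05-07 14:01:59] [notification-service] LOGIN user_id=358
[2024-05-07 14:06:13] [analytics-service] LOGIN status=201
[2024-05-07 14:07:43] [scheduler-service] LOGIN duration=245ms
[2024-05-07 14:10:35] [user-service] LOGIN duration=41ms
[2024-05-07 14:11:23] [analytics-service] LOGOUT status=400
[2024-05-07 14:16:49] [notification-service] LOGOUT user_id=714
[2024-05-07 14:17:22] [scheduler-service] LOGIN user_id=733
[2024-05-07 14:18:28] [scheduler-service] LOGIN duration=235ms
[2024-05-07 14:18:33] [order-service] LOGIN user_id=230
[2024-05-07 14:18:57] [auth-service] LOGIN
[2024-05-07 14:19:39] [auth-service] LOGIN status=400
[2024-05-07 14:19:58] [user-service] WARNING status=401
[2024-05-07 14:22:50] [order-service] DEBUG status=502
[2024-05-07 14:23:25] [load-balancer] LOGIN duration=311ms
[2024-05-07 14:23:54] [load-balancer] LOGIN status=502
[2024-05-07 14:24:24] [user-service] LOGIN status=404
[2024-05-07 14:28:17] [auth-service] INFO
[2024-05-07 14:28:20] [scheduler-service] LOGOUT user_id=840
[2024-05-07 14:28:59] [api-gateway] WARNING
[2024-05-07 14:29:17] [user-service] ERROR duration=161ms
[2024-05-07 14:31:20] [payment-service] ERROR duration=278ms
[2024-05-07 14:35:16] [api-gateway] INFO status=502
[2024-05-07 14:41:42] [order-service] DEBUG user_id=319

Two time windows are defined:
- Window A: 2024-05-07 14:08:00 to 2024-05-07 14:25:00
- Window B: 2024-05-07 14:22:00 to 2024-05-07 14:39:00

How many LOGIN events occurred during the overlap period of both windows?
3

To find overlap events:

1. Window A: 2024-05-07 14:08:00 to 2024-05-07 14:25:00
2. Window B: 2024-05-07 14:22:00 to 2024-05-07 14:39:00
3. Overlap period: 2024-05-07 14:22:00 to 2024-05-07 14:25:00
4. Count LOGIN events in overlap: 3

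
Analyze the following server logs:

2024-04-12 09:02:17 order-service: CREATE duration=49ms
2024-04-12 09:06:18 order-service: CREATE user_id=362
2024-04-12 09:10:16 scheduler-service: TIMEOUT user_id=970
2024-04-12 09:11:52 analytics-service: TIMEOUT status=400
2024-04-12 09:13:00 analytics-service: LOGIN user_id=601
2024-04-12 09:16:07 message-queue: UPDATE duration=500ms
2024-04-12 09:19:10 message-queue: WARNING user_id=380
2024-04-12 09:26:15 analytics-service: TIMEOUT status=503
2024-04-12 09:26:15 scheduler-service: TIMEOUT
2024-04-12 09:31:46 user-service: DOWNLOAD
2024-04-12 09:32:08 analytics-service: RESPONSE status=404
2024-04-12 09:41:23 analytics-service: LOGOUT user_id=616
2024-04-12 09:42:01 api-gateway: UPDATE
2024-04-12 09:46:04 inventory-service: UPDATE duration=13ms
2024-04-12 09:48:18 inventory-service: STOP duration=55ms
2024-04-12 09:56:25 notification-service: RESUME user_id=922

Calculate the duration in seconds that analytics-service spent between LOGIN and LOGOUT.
1703

To calculate state duration:

1. Find LOGIN event for analytics-service: 2024-04-12 09:13:00
2. Find LOGOUT event for analytics-service: 2024-04-12 09:41:23
3. Calculate duration: 2024-04-12 09:41:23 - 2024-04-12 09:13:00 = 1703 seconds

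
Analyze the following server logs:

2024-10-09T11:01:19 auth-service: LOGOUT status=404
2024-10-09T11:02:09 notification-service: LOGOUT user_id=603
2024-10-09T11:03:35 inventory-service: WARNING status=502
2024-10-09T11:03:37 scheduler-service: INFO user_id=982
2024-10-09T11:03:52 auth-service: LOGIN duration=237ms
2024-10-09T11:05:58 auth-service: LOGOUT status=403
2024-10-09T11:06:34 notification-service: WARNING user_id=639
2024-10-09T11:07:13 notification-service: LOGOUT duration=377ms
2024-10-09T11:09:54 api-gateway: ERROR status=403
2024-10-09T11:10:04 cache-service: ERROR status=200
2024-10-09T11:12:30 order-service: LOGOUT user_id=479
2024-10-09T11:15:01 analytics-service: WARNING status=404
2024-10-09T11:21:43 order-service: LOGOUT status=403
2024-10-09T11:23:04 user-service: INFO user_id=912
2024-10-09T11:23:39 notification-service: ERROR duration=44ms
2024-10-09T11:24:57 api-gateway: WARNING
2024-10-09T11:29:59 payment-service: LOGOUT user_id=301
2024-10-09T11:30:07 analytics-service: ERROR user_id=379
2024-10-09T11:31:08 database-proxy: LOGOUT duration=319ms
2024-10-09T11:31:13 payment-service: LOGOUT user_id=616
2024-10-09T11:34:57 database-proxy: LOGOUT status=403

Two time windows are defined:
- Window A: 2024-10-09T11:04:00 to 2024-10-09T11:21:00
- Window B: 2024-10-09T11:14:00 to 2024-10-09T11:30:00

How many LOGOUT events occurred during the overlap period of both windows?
0

To find overlap events:

1. Window A: 2024-10-09T11:04:00 to 2024-10-09T11:21:00
2. Window B: 2024-10-09T11:14:00 to 2024-10-09T11:30:00
3. Overlap period: 2024-10-09T11:14:00 to 2024-10-09T11:21:00
4. Count LOGOUT events in overlap: 0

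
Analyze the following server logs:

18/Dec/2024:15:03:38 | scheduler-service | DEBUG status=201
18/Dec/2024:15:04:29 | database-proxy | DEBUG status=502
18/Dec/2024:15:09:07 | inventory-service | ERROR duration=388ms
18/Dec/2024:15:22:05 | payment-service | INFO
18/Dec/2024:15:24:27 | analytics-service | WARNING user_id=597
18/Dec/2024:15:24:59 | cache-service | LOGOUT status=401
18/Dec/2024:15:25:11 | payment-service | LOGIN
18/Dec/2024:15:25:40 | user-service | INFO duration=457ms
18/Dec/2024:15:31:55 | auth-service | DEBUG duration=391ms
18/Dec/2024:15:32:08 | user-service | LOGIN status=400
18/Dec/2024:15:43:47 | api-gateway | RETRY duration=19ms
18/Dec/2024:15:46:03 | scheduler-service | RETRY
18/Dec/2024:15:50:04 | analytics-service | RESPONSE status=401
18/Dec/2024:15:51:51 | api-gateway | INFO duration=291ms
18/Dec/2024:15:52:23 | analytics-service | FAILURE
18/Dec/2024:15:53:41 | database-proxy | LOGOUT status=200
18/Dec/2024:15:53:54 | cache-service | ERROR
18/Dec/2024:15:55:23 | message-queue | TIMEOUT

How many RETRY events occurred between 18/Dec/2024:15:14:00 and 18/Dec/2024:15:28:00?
0

To count events in the time window:

1. Window boundaries: 18/Dec/2024:15:14:00 to 18/Dec/2024:15:28:00
2. Filter for RETRY events within this window
3. Count matching events: 0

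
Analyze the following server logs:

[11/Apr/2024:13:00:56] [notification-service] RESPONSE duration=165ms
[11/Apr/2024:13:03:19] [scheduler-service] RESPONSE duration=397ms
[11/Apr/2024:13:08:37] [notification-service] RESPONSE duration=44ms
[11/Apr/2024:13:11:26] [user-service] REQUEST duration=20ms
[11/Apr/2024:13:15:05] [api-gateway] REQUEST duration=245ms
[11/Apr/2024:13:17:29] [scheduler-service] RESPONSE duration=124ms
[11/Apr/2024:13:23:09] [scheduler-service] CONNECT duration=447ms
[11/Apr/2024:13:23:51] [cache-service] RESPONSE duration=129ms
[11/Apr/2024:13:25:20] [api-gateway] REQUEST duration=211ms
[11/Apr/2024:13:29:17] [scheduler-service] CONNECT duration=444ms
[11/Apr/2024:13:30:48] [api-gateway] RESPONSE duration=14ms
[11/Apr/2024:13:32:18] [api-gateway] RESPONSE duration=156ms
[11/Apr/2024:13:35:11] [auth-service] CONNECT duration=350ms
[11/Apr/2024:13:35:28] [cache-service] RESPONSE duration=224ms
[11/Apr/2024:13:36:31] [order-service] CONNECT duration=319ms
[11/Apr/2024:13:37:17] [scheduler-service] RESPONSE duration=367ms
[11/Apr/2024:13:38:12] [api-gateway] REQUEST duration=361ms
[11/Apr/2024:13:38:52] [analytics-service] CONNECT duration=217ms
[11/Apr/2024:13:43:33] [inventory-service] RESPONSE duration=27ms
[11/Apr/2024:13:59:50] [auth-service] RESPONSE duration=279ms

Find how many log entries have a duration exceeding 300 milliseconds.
7

To count timeouts:

1. Threshold: 300ms
2. Extract duration from each log entry
3. Count entries where duration > 300
4. Timeout count: 7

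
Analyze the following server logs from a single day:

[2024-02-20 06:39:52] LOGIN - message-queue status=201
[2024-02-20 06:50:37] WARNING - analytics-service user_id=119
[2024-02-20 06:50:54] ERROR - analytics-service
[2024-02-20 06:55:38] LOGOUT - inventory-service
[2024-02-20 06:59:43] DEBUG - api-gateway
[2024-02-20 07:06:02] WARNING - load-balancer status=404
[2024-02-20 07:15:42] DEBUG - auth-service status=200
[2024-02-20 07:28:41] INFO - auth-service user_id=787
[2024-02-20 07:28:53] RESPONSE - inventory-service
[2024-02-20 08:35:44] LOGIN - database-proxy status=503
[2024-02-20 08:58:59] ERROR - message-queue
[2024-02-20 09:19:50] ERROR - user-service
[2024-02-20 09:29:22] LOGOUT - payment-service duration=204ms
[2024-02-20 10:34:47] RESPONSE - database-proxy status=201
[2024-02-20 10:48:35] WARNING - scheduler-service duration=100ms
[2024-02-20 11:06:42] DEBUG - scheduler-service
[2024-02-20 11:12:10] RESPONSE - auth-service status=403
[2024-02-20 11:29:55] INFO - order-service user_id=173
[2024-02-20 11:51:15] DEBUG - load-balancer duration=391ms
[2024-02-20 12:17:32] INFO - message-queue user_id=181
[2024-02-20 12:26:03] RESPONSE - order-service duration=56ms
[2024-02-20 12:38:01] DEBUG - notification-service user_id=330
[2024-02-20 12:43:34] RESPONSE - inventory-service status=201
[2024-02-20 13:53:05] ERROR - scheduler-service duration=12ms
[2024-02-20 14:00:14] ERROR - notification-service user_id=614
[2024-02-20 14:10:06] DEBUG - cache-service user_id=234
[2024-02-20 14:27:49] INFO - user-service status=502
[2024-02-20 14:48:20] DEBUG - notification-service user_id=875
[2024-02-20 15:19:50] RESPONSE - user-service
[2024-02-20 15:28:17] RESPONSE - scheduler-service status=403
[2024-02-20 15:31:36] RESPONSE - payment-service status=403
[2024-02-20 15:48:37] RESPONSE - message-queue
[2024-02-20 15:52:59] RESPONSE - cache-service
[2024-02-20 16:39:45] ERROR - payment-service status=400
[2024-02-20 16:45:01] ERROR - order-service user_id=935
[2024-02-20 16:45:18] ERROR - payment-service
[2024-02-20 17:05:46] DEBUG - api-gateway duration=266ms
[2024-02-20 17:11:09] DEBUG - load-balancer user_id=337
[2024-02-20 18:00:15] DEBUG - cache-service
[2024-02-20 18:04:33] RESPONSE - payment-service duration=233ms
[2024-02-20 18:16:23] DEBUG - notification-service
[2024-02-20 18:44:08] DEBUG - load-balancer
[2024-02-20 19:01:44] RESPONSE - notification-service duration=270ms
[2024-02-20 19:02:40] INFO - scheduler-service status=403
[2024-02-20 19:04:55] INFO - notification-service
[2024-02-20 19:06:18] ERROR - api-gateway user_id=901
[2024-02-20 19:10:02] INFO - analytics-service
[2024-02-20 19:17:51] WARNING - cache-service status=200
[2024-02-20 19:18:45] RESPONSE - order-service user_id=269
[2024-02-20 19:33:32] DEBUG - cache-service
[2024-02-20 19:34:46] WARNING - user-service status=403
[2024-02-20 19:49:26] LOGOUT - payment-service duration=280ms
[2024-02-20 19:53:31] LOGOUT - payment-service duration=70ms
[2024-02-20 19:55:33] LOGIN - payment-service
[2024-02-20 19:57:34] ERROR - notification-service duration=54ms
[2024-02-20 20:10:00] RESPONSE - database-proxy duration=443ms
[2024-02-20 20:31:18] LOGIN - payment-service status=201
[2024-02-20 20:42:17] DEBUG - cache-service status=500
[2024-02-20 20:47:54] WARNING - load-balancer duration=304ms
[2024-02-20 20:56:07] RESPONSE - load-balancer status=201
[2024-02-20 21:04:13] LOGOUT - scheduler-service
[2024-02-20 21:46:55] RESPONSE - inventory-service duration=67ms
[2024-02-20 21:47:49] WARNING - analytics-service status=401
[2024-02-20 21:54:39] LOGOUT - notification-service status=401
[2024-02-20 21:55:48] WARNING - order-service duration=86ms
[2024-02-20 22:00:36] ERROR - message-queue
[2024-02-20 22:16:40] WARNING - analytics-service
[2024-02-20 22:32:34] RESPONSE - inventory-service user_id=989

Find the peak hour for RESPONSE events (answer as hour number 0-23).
15

To find the peak hour:

1. Group all RESPONSE events by hour
2. Count events in each hour
3. Find hour with maximum count
4. Peak hour: 15 (with 5 events)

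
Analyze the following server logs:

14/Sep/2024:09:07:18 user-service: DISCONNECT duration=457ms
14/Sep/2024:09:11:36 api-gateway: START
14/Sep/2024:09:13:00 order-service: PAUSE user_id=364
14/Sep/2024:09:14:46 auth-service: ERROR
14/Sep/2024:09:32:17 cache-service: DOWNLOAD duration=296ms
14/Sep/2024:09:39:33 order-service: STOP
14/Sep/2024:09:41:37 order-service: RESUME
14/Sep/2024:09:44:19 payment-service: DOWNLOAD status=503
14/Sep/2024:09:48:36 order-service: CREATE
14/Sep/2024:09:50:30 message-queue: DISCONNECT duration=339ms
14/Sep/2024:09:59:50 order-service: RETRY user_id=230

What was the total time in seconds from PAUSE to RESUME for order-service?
1717

To calculate state duration:

1. Find PAUSE event for order-service: 14/Sep/2024:09:13:00
2. Find RESUME event for order-service: 14/Sep/2024:09:41:37
3. Calculate duration: 14/Sep/2024:09:41:37 - 14/Sep/2024:09:13:00 = 1717 seconds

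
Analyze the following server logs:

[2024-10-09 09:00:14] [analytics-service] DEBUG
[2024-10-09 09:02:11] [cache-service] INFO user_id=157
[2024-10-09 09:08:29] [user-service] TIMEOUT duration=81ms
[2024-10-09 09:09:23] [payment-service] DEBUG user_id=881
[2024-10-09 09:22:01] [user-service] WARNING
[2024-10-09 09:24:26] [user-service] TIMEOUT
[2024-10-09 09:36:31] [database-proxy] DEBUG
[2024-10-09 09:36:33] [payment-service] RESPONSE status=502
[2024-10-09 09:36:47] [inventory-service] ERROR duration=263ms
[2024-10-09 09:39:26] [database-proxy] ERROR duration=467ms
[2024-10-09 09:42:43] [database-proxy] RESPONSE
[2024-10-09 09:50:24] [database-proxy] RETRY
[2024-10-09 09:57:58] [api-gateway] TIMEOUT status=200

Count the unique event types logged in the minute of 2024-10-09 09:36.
3

To count unique event types:

1. Filter events in the minute starting at 2024-10-09 09:36
2. Extract event types from matching entries
3. Count unique types: 3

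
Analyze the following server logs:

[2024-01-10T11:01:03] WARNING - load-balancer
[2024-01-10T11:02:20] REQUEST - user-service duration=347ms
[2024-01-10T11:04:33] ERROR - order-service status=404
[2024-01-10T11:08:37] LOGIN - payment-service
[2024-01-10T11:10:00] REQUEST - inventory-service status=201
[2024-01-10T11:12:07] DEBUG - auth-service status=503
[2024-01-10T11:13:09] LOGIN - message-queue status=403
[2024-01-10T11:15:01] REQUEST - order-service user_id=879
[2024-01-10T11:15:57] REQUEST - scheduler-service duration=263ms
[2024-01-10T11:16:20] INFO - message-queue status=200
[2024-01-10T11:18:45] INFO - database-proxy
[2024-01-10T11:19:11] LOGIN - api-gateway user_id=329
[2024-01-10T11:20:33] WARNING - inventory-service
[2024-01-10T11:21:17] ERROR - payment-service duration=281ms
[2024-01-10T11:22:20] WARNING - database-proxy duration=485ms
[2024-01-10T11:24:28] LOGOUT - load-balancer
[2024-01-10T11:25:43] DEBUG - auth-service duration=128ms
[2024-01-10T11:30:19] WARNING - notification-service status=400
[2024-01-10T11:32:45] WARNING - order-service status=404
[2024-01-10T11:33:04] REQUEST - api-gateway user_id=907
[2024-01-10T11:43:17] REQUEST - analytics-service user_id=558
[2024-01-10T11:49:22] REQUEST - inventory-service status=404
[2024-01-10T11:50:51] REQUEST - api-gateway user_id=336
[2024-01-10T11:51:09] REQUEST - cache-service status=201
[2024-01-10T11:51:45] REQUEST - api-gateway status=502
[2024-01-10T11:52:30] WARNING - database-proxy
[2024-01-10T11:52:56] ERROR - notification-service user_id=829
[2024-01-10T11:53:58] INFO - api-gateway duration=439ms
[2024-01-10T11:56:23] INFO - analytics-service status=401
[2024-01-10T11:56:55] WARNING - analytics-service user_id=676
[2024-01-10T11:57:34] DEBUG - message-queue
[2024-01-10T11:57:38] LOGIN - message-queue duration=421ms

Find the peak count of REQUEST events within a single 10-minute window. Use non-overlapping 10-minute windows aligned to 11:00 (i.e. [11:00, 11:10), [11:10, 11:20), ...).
3

To find the burst window:

1. Divide the log period into non-overlapping 10-minute windows starting at 11:00
2. Count REQUEST events in each window
3. Find the window with maximum count
4. Maximum events in a window: 3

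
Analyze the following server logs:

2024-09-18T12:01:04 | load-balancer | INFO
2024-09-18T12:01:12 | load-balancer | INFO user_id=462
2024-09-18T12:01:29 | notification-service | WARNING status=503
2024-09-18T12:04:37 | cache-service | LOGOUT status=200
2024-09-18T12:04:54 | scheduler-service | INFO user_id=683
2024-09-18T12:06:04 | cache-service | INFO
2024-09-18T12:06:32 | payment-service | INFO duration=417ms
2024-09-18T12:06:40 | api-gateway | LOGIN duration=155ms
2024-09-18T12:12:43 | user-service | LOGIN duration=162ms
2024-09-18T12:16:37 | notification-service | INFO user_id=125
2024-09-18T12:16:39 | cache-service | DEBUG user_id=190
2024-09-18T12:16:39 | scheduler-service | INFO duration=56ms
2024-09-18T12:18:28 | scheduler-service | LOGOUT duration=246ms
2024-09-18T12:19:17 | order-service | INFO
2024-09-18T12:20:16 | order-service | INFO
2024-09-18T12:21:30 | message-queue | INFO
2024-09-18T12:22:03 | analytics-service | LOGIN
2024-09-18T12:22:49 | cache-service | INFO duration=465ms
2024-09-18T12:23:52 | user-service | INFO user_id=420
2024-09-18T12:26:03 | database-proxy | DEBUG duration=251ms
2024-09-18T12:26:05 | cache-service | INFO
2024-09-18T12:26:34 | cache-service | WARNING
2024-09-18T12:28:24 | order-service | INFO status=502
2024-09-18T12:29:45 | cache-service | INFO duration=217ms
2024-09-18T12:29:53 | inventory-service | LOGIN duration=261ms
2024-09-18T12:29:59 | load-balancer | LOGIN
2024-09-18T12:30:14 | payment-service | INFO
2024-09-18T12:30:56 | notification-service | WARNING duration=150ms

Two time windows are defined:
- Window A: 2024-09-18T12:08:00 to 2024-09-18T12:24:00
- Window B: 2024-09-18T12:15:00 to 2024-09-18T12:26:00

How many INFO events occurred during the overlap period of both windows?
7

To find overlap events:

1. Window A: 2024-09-18T12:08:00 to 2024-09-18T12:24:00
2. Window B: 2024-09-18T12:15:00 to 2024-09-18T12:26:00
3. Overlap period: 2024-09-18T12:15:00 to 2024-09-18T12:24:00
4. Count INFO events in overlap: 7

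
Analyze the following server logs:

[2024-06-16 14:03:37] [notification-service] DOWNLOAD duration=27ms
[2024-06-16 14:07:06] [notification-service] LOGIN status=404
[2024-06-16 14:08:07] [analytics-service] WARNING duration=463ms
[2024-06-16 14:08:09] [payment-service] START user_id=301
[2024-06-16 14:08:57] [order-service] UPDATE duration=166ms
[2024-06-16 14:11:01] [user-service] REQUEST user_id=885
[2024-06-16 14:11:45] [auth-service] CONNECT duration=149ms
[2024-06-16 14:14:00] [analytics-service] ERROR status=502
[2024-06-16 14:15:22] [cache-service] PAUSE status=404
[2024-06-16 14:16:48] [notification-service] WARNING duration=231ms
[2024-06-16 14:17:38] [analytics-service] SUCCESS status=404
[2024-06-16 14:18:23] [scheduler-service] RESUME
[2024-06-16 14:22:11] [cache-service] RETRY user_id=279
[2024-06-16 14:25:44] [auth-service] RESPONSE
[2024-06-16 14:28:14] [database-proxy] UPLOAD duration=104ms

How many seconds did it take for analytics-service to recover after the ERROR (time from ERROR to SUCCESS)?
218

To calculate recovery time:

1. Find ERROR event for analytics-service: 2024-06-16 14:14:00
2. Find next SUCCESS event for analytics-service: 2024-06-16 14:17:38
3. Recovery time: 2024-06-16 14:17:38 - 2024-06-16 14:14:00 = 218 seconds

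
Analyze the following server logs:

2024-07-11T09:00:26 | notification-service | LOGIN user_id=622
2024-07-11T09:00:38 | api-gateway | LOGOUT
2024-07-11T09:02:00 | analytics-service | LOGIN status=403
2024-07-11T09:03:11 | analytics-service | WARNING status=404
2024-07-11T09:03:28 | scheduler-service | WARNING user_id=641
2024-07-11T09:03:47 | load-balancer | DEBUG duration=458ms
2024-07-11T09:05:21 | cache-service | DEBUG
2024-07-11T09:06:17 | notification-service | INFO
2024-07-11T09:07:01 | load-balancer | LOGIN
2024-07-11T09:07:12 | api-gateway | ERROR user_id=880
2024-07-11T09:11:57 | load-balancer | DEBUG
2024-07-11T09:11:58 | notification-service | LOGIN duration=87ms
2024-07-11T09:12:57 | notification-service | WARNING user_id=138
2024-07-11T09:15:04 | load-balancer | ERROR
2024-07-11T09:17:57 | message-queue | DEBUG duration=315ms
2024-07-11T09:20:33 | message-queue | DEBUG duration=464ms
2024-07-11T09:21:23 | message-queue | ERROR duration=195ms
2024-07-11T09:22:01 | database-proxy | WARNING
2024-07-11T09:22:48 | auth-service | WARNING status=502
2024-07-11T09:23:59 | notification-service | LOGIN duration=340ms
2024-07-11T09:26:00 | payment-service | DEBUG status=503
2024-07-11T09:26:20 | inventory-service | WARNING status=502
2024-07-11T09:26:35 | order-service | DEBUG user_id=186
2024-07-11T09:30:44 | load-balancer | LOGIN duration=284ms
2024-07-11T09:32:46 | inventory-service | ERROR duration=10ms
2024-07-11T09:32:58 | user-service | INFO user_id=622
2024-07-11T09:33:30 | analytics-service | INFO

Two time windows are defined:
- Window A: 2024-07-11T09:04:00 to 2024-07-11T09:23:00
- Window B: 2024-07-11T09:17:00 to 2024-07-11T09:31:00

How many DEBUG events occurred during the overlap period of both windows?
2

To find overlap events:

1. Window A: 2024-07-11T09:04:00 to 2024-07-11T09:23:00
2. Window B: 2024-07-11T09:17:00 to 2024-07-11T09:31:00
3. Overlap period: 2024-07-11T09:17:00 to 2024-07-11T09:23:00
4. Count DEBUG events in overlap: 2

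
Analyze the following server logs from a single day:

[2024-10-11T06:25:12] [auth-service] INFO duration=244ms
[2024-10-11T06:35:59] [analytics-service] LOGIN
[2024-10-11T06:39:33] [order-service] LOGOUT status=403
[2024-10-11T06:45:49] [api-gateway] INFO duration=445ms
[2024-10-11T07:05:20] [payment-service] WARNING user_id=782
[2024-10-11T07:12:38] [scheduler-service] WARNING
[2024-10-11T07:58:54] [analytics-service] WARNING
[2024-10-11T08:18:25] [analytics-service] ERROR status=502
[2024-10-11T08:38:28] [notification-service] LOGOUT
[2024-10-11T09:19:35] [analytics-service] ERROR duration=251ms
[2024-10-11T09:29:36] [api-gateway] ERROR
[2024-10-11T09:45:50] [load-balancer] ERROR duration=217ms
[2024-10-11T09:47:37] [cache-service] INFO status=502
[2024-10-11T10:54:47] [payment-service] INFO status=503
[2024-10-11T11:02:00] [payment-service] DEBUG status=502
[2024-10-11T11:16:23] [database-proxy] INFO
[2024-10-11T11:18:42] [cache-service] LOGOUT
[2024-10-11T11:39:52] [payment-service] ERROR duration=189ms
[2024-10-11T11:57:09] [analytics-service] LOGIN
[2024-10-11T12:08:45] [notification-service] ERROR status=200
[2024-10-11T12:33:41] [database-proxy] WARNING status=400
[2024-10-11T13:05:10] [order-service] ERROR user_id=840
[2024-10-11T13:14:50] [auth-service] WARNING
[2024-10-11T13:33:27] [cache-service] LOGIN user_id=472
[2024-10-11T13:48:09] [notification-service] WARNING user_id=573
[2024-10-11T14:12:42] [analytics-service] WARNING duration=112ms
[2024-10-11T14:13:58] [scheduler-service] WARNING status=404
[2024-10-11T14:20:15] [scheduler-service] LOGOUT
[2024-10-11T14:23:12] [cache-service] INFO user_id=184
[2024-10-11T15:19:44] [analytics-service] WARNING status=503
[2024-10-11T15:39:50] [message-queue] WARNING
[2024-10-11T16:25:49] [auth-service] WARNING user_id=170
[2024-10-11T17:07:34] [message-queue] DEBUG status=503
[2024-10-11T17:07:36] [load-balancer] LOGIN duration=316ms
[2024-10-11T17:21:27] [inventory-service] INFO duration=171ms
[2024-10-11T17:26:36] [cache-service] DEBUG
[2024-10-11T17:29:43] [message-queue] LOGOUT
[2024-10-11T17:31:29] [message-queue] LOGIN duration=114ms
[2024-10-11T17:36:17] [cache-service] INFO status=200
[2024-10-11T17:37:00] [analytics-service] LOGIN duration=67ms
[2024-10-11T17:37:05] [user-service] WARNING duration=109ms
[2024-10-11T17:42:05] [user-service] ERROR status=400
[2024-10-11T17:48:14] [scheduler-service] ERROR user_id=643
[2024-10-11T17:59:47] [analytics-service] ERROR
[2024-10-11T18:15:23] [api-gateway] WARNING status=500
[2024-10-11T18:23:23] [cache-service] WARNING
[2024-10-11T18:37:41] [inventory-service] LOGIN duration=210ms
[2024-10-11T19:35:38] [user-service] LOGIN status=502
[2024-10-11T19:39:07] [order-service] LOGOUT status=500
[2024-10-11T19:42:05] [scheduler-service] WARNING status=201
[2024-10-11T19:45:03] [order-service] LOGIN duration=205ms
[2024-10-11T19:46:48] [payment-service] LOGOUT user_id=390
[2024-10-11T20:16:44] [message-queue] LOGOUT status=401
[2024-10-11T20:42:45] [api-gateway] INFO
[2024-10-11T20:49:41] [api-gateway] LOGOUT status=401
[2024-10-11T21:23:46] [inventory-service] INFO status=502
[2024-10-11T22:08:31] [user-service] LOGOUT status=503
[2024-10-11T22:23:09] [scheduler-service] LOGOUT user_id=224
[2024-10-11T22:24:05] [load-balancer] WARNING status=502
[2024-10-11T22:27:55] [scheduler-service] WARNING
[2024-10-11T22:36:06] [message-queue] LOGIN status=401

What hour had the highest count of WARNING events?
7

To find the peak hour:

1. Group all WARNING events by hour
2. Count events in each hour
3. Find hour with maximum count
4. Peak hour: 7 (with 3 events)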